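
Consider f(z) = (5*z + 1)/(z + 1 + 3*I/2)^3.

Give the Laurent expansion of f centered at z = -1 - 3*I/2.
Put w = z - (-1 - 3*I/2), i.e. z = w - 1 - 3*I/2. The denominator is w^3, so it suffices to rewrite the numerator in powers of w.

P(z) = 5*z + 1
P(w - 1 - 3*I/2) = -4 - 15*I/2 + 5*w

Dividing each term by w^3:
  f = (-4 - 15*I/2)/w^3 + 5/w^2

Substituting back w = z + 1 + 3*I/2:
  f(z) = (-4 - 15*I/2)/(z + 1 + 3*I/2)^3 + 5/(z + 1 + 3*I/2)^2

The series is finite because the numerator is a polynomial; the negative powers form the principal part.

Final answer: (-4 - 15*I/2)/(z + 1 + 3*I/2)^3 + 5/(z + 1 + 3*I/2)^2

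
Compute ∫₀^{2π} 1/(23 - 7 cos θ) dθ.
Call the integral J. The integrand is 2π-periodic and we integrate over a full period, so shifting θ does not change the value (θ → θ + π flips the sign of the trig term). Hence
  J = ∫₀^{2π} dθ/(23 + 7 cos θ).
Put z = e^{iθ}: then cos θ = (z + 1/z)/2, dθ = dz/(iz), and z runs once counterclockwise around |z| = 1:
  J = ∮_{|z|=1} 1/(23 + 7*(z + 1/z)/2) · dz/(iz) = (2/i) ∮_{|z|=1} dz/(7*z^2 + 46*z + 7).
The roots of 7*z^2 + 46*z + 7 are z = (-23 ± sqrt(23^2 - 7^2))/7, with sqrt(480) = 4*sqrt(30); their product is 1, so only z₊ = -23/7 + 4*sqrt(30)/7 lies inside the unit circle (z₋ = -23/7 - 4*sqrt(30)/7 lies outside).
z₊ is a simple zero of q(z) = 7*z^2 + 46*z + 7, so Res(1/q, z₊) = 1/q'(z₊) with q'(z) = 14*z + 46; and q'(z₊) = 7*(z₊ - z₋) = 8*sqrt(30).
Therefore J = (2/i) · 2πi · 1/(8*sqrt(30)) = 2*pi/(4*sqrt(30)) = sqrt(30)*pi/60

Final answer: sqrt(30)*pi/60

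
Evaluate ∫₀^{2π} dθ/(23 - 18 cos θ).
2*sqrt(205)*pi/205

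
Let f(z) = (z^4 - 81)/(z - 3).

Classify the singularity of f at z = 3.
The numerator vanishes at z = 3 ((3)^4 = 81), so it is divisible by z - 3:
  z^4 - 81 = (z - 3)*(z^3 + 3*z^2 + 9*z + 27)
Hence for z ≠ 3, f(z) = z^3 + 3*z^2 + 9*z + 27, a polynomial, and lim_{z→3} f(z) = 108 is finite.
So the singularity is removable.

Final answer: removable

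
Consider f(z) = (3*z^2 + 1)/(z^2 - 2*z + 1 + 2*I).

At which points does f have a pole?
The singularities of f are the zeros of the denominator. Factoring,
  z^2 - 2*z + 1 + 2*I = (z - 2 + I)*(z - I)
so the candidates are z = 2 - I, z = I.

Check the numerator P(z) = 3*z^2 + 1 at each one:
  P(2 - I) = 10 - 12*I ≠ 0, so z = 2 - I is a (simple) pole.
  P(I) = -2 ≠ 0, so z = I is a (simple) pole.

Poles of f: {I, 2 - I}

Final answer: {I, 2 - I}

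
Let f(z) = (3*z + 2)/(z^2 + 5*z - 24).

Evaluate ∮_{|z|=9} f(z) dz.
6*I*pi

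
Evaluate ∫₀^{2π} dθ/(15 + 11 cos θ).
sqrt(26)*pi/26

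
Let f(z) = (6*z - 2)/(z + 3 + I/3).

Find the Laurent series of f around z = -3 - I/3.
(-20 - 2*I)/(z + 3 + I/3) + 6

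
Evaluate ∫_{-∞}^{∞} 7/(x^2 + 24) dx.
Let f(z) = 7/(z^2 + 24). The denominator has no real zeros and deg Q - deg P = 2 ≥ 2, so the integral of f over the upper semicircle |z| = R tends to 0 as R → ∞. Closing the contour in the upper half-plane,
  ∫_{-∞}^{∞} f(x) dx = 2πi · Σ Res(f, z_k)  over the poles with Im z_k > 0.

Zeros of the denominator: z^2 + 24 = 0 gives z = ±2*sqrt(6)*I.
Upper half-plane: z = 2*sqrt(6)*I (simple).

Each pole is a simple zero of Q(z) = z^2 + 24, so Res(f, z₀) = P(z₀)/Q'(z₀) with P(z) = 7, Q'(z) = 2*z:
  Res(f, 2*sqrt(6)*I) = (7)/(4*sqrt(6)*I) = -7*sqrt(6)*I/24

∫_{-∞}^{∞} f(x) dx = 2πi · (-7*sqrt(6)*I/24) = 7*sqrt(6)*pi/12

Final answer: 7*sqrt(6)*pi/12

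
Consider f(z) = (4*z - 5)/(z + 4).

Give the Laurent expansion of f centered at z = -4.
-21/(z + 4) + 4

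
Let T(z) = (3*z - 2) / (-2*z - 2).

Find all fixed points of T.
T(z) = z means 3*z - 2 = z*(-2*z - 2), i.e.
  -2*z^2 - 5*z + 2 = 0.
Discriminant: (-5)^2 - 4*(-2)*(2) = 41, so the roots are real.
  z = (5 ± sqrt(41))/(2*(-2))
Fixed points: {-sqrt(41)/4 - 5/4, -5/4 + sqrt(41)/4}

Final answer: {-sqrt(41)/4 - 5/4, -5/4 + sqrt(41)/4}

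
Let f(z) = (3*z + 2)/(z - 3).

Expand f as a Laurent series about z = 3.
Put w = z - (3), i.e. z = w + 3. The denominator is w, so it suffices to rewrite the numerator in powers of w.

P(z) = 3*z + 2
P(w + 3) = 11 + 3*w

Dividing each term by w:
  f = 11/w + 3

Substituting back w = z - 3:
  f(z) = 11/(z - 3) + 3

The series is finite because the numerator is a polynomial; the negative powers form the principal part, and the coefficient of 1/(z - 3) gives Res(f, 3) = 11.

Final answer: 11/(z - 3) + 3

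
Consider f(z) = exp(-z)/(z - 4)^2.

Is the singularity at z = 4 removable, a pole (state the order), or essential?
pole of order 2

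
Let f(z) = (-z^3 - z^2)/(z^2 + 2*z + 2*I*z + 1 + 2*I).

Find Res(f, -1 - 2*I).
Write f(z) = P(z)/Q(z) with P(z) = -z^3 - z^2 and Q(z) = z^2 + 2*z + 2*I*z + 1 + 2*I.
The denominator factors as Q(z) = (z + 1 + 2*I)*(z + 1), so z = -1 - 2*I is a simple zero of Q and P is analytic there; z = -1 - 2*I is therefore a simple pole and
  Res(f, z₀) = P(z₀)/Q'(z₀).

Q'(z) = 2*z + 2 + 2*I, so Q'(-1 - 2*I) = -2*I.
P(-1 - 2*I) = -8 - 6*I.

Res(f, -1 - 2*I) = (-8 - 6*I)/(-2*I) = 3 - 4*I

Final answer: 3 - 4*I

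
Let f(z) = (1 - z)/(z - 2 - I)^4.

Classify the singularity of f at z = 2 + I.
Write f(z) = g(z)/(z - 2 - I)^4 with g(z) = 1 - z.
g is entire and g(2 + I) = -1 - I ≠ 0, so no factor of (z - 2 - I) cancels: the Laurent expansion of f about z = 2 + I starts at the power -4, i.e. lim_{z→z₀} (z - z₀)^4 f(z) = -1 - I is finite and nonzero.
So z = 2 + I is a pole of order 4.

Final answer: pole of order 4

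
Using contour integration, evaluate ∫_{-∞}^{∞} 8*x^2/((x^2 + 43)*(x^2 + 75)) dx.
Let f(z) = 8*z^2/((z^2 + 43)*(z^2 + 75)). The denominator has no real zeros and deg Q - deg P = 2 ≥ 2, so the integral of f over the upper semicircle |z| = R tends to 0 as R → ∞. Closing the contour in the upper half-plane,
  ∫_{-∞}^{∞} f(x) dx = 2πi · Σ Res(f, z_k)  over the poles with Im z_k > 0.

Zeros of the denominator: z^2 + 75 = 0 gives z = ±5*sqrt(3)*I; z^2 + 43 = 0 gives z = ±sqrt(43)*I.
Upper half-plane: z = 5*sqrt(3)*I, z = sqrt(43)*I (simple).

Each pole is a simple zero of Q(z) = z^4 + 118*z^2 + 3225, so Res(f, z₀) = P(z₀)/Q'(z₀) with P(z) = 8*z^2, Q'(z) = 4*z^3 + 236*z:
  Res(f, 5*sqrt(3)*I) = (-600)/(-320*sqrt(3)*I) = -5*sqrt(3)*I/8
  Res(f, sqrt(43)*I) = (-344)/(64*sqrt(43)*I) = sqrt(43)*I/8

Sum of residues: I*(-5*sqrt(3) + sqrt(43))/8
∫_{-∞}^{∞} f(x) dx = 2πi · (I*(-5*sqrt(3) + sqrt(43))/8) = pi*(-sqrt(43) + 5*sqrt(3))/4

Final answer: pi*(-sqrt(43) + 5*sqrt(3))/4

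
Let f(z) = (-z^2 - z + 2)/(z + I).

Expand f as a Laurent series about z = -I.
Put w = z - (-I), i.e. z = w - I. The denominator is w, so it suffices to rewrite the numerator in powers of w.

P(z) = -z^2 - z + 2
P(w - I) = 3 + I + (-1 + 2*I)*w - w^2

Dividing each term by w:
  f = (3 + I)/w - 1 + 2*I - w

Substituting back w = z + I:
  f(z) = (3 + I)/(z + I) - 1 + 2*I - (z + I)

The series is finite because the numerator is a polynomial; the negative powers form the principal part, and the coefficient of 1/(z + I) gives Res(f, -I) = 3 + I.

Final answer: (3 + I)/(z + I) - 1 + 2*I - (z + I)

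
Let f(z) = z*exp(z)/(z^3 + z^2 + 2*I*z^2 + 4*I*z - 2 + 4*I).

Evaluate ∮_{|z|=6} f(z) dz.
By the residue theorem, ∮_C f(z) dz = 2πi · (sum of the residues of f at the poles inside |z| = 6).

The denominator factors as (z + 1 + I)*(z - 1 + 2*I)*(z + 1 - I), so the singularities of f are simple poles at z = -1 - I, z = 1 - 2*I, z = -1 + I.
  |-1 - I|² = 2 < 36 = 6², so this pole is inside the contour.
  |1 - 2*I|² = 5 < 36 = 6², so this pole is inside the contour.
  |-1 + I|² = 2 < 36 = 6², so this pole is inside the contour.

With P(z) = z*exp(z) and Q(z) = z^3 + z^2 + 2*I*z^2 + 4*I*z - 2 + 4*I, each pole is simple, so Res(f, z₀) = P(z₀)/Q'(z₀) with Q'(z) = 3*z^2 + 2*z + 4*I*z + 4*I.
  Res(f, -1 - I) = P(-1 - I)/Q'(-1 - I) = ((-1 - I)*exp(-1 - I))/(2 + 4*I) = (-3/10 + I/10)*exp(-1 - I)
  Res(f, 1 - 2*I) = P(1 - 2*I)/Q'(1 - 2*I) = ((1 - 2*I)*exp(1 - 2*I))/(1 - 8*I) = (17/65 + 6*I/65)*exp(1 - 2*I)
  Res(f, -1 + I) = P(-1 + I)/Q'(-1 + I) = ((-1 + I)*exp(-1 + I))/(-6 - 4*I) = (1/26 - 5*I/26)*exp(-1 + I)

Sum of residues inside C: (17/65 + 6*I/65)*exp(1 - 2*I) + (1/26 - 5*I/26)*exp(-1 + I) + (-3/10 + I/10)*exp(-1 - I)
∮_C f(z) dz = 2πi · ((17/65 + 6*I/65)*exp(1 - 2*I) + (1/26 - 5*I/26)*exp(-1 + I) + (-3/10 + I/10)*exp(-1 - I)) = pi*(-12/65 + 34*I/65)*exp(1 - 2*I) + pi*(-1/5 - 3*I/5)*exp(-1 - I) + pi*(5/13 + I/13)*exp(-1 + I)

Final answer: pi*(-12/65 + 34*I/65)*exp(1 - 2*I) + pi*(-1/5 - 3*I/5)*exp(-1 - I) + pi*(5/13 + I/13)*exp(-1 + I)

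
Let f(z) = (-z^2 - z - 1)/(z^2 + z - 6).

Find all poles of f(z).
The singularities of f are the zeros of the denominator. Factoring,
  z^2 + z - 6 = (z - 2)*(z + 3)
so the candidates are z = 2, z = -3.

Check the numerator P(z) = -z^2 - z - 1 at each one:
  P(2) = -7 ≠ 0, so z = 2 is a (simple) pole.
  P(-3) = -7 ≠ 0, so z = -3 is a (simple) pole.

Poles of f: {-3, 2}

Final answer: {-3, 2}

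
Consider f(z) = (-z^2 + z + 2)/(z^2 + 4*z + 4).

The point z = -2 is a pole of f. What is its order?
Factor the denominator:
  z^2 + 4*z + 4 = (z + 2)^2

The numerator P(z) = -z^2 + z + 2 has P(-2) = -4 ≠ 0, so no factor of (z + 2) cancels.
Near z = -2 we can therefore write f(z) = g(z)/(z + 2)^2 with g analytic at -2 and g(-2) ≠ 0 (g is just the numerator).

Hence z = -2 is a pole of order 2.

Final answer: 2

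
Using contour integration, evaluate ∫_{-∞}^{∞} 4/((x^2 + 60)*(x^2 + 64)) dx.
Let f(z) = 4/((z^2 + 60)*(z^2 + 64)). The denominator has no real zeros and deg Q - deg P = 4 ≥ 2, so the integral of f over the upper semicircle |z| = R tends to 0 as R → ∞. Closing the contour in the upper half-plane,
  ∫_{-∞}^{∞} f(x) dx = 2πi · Σ Res(f, z_k)  over the poles with Im z_k > 0.

Zeros of the denominator: z^2 + 64 = 0 gives z = ±8*I; z^2 + 60 = 0 gives z = ±2*sqrt(15)*I.
Upper half-plane: z = 8*I, z = 2*sqrt(15)*I (simple).

Each pole is a simple zero of Q(z) = z^4 + 124*z^2 + 3840, so Res(f, z₀) = P(z₀)/Q'(z₀) with P(z) = 4, Q'(z) = 4*z^3 + 248*z:
  Res(f, 8*I) = (4)/(-64*I) = I/16
  Res(f, 2*sqrt(15)*I) = (4)/(16*sqrt(15)*I) = -sqrt(15)*I/60

Sum of residues: I*(15 - 4*sqrt(15))/240
∫_{-∞}^{∞} f(x) dx = 2πi · (I*(15 - 4*sqrt(15))/240) = pi*(-15 + 4*sqrt(15))/120

Final answer: pi*(-15 + 4*sqrt(15))/120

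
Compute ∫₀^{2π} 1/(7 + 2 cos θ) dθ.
2*sqrt(5)*pi/15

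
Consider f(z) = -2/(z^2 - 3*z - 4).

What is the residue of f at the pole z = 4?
Write f(z) = P(z)/Q(z) with P(z) = -2 and Q(z) = z^2 - 3*z - 4.
The denominator factors as Q(z) = (z + 1)*(z - 4), so z = 4 is a simple zero of Q and P is analytic there; z = 4 is therefore a simple pole and
  Res(f, z₀) = P(z₀)/Q'(z₀).

Q'(z) = 2*z - 3, so Q'(4) = 5.
P(4) = -2.

Res(f, 4) = (-2)/(5) = -2/5

Final answer: -2/5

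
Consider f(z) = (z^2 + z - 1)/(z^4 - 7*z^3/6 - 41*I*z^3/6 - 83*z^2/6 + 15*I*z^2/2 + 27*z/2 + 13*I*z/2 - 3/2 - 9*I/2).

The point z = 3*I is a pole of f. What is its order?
Factor the denominator:
  z^4 - 7*z^3/6 - 41*I*z^3/6 - 83*z^2/6 + 15*I*z^2/2 + 27*z/2 + 13*I*z/2 - 3/2 - 9*I/2 = (z - 3*I)^2*(z - 2/3 - I/3)*(z - 1/2 - I/2)

The numerator P(z) = z^2 + z - 1 has P(3*I) = -10 + 3*I ≠ 0, so no factor of (z - 3*I) cancels.
Near z = 3*I we can therefore write f(z) = g(z)/(z - 3*I)^2 with g analytic at 3*I and g(3*I) ≠ 0 (g is the numerator divided by the remaining denominator factors).

Hence z = 3*I is a pole of order 2.

Final answer: 2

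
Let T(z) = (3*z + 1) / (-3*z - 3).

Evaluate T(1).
Substitute z = 1:
  numerator:   3*(1) + 1 = 4
  denominator: -3*(1) - 3 = -6
T(1) = (4)/(-6) = -2/3

Final answer: -2/3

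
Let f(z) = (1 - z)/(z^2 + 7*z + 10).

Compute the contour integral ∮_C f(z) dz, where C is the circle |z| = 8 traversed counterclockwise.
By the residue theorem, ∮_C f(z) dz = 2πi · (sum of the residues of f at the poles inside |z| = 8).

The denominator factors as (z + 5)*(z + 2), so the singularities of f are simple poles at z = -5, z = -2.
  |-5|² = 25 < 64 = 8², so this pole is inside the contour.
  |-2|² = 4 < 64 = 8², so this pole is inside the contour.

With P(z) = 1 - z and Q(z) = z^2 + 7*z + 10, each pole is simple, so Res(f, z₀) = P(z₀)/Q'(z₀) with Q'(z) = 2*z + 7.
  Res(f, -5) = P(-5)/Q'(-5) = (6)/(-3) = -2
  Res(f, -2) = P(-2)/Q'(-2) = (3)/(3) = 1

Sum of residues inside C: -1
∮_C f(z) dz = 2πi · (-1) = -2*I*pi

Final answer: -2*I*pi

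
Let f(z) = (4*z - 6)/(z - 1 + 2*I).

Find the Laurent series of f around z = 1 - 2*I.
(-2 - 8*I)/(z - 1 + 2*I) + 4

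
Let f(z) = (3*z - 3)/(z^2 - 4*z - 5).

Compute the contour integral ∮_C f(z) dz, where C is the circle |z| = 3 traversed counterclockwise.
By the residue theorem, ∮_C f(z) dz = 2πi · (sum of the residues of f at the poles inside |z| = 3).

The denominator factors as (z - 5)*(z + 1), so the singularities of f are simple poles at z = 5, z = -1.
  |5|² = 25 > 9 = 3², so this pole is outside the contour.
  |-1|² = 1 < 9 = 3², so this pole is inside the contour.

With P(z) = 3*z - 3 and Q(z) = z^2 - 4*z - 5, each pole is simple, so Res(f, z₀) = P(z₀)/Q'(z₀) with Q'(z) = 2*z - 4.
  Res(f, -1) = P(-1)/Q'(-1) = (-6)/(-6) = 1

∮_C f(z) dz = 2πi · (1) = 2*I*pi

Final answer: 2*I*pi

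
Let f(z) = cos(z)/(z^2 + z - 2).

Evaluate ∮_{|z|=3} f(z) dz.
By the residue theorem, ∮_C f(z) dz = 2πi · (sum of the residues of f at the poles inside |z| = 3).

The denominator factors as (z + 2)*(z - 1), so the singularities of f are simple poles at z = -2, z = 1.
  |-2|² = 4 < 9 = 3², so this pole is inside the contour.
  |1|² = 1 < 9 = 3², so this pole is inside the contour.

With P(z) = cos(z) and Q(z) = z^2 + z - 2, each pole is simple, so Res(f, z₀) = P(z₀)/Q'(z₀) with Q'(z) = 2*z + 1.
  Res(f, -2) = P(-2)/Q'(-2) = (cos(2))/(-3) = -cos(2)/3
  Res(f, 1) = P(1)/Q'(1) = (cos(1))/(3) = cos(1)/3

Sum of residues inside C: -cos(2)/3 + cos(1)/3
∮_C f(z) dz = 2πi · (-cos(2)/3 + cos(1)/3) = -2*I*pi*cos(2)/3 + 2*I*pi*cos(1)/3

Final answer: -2*I*pi*cos(2)/3 + 2*I*pi*cos(1)/3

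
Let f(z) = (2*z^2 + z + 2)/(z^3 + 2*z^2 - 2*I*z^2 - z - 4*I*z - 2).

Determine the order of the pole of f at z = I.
2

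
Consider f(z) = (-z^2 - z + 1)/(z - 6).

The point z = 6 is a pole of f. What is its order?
Factor the denominator:
  z - 6 = (z - 6)

The numerator P(z) = -z^2 - z + 1 has P(6) = -41 ≠ 0, so no factor of (z - 6) cancels.
Near z = 6 we can therefore write f(z) = g(z)/(z - 6) with g analytic at 6 and g(6) ≠ 0 (g is just the numerator).

Hence z = 6 is a pole of order 1.

Final answer: 1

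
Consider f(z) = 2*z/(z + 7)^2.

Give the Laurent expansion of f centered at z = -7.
Put w = z - (-7), i.e. z = w - 7. The denominator is w^2, so it suffices to rewrite the numerator in powers of w.

P(z) = 2*z
P(w - 7) = -14 + 2*w

Dividing each term by w^2:
  f = -14/w^2 + 2/w

Substituting back w = z + 7:
  f(z) = -14/(z + 7)^2 + 2/(z + 7)

The series is finite because the numerator is a polynomial; the negative powers form the principal part, and the coefficient of 1/(z + 7) gives Res(f, -7) = 2.

Final answer: -14/(z + 7)^2 + 2/(z + 7)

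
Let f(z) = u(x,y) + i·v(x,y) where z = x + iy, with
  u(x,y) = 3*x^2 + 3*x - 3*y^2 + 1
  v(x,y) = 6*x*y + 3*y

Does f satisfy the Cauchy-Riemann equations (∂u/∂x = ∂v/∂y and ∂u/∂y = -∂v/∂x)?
∂u/∂x = 6*x + 3
∂v/∂y = 6*x + 3
∂u/∂y = -6*y
∂v/∂x = 6*y
∂u/∂x = ∂v/∂y and ∂u/∂y = -∂v/∂x hold identically; f is analytic.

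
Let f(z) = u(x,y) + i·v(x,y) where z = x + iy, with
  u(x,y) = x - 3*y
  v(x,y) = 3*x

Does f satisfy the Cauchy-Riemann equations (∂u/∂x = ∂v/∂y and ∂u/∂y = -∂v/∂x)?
∂u/∂x = 1
∂v/∂y = 0
∂u/∂y = -3
∂v/∂x = 3
∂u/∂x ≠ ∂v/∂y; the Cauchy-Riemann equations are not satisfied, so f is not analytic.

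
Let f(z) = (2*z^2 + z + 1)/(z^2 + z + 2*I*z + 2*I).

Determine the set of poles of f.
The singularities of f are the zeros of the denominator. Factoring,
  z^2 + z + 2*I*z + 2*I = (z + 2*I)*(z + 1)
so the candidates are z = -2*I, z = -1.

Check the numerator P(z) = 2*z^2 + z + 1 at each one:
  P(-2*I) = -7 - 2*I ≠ 0, so z = -2*I is a (simple) pole.
  P(-1) = 2 ≠ 0, so z = -1 is a (simple) pole.

Poles of f: {-1, -2*I}

Final answer: {-1, -2*I}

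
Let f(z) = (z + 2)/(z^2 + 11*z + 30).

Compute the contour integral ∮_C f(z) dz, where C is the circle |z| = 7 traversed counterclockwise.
2*I*pi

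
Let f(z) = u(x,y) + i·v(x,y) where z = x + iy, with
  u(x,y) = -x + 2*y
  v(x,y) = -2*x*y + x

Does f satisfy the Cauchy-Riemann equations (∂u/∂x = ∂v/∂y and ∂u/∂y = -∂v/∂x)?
∂u/∂x = -1
∂v/∂y = -2*x
∂u/∂y = 2
∂v/∂x = 1 - 2*y
∂u/∂x ≠ ∂v/∂y and ∂u/∂y ≠ -∂v/∂x; the Cauchy-Riemann equations are not satisfied, so f is not analytic.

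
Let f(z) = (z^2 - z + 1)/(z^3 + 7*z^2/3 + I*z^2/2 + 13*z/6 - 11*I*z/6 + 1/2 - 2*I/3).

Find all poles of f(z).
The singularities of f are the zeros of the denominator. Factoring,
  z^3 + 7*z^2/3 + I*z^2/2 + 13*z/6 - 11*I*z/6 + 1/2 - 2*I/3 = (z + 1/3)*(z + 2 + 3*I/2)*(z - I)
so the candidates are z = -1/3, z = -2 - 3*I/2, z = I.

Check the numerator P(z) = z^2 - z + 1 at each one:
  P(-1/3) = 13/9 ≠ 0, so z = -1/3 is a (simple) pole.
  P(-2 - 3*I/2) = 19/4 + 15*I/2 ≠ 0, so z = -2 - 3*I/2 is a (simple) pole.
  P(I) = -I ≠ 0, so z = I is a (simple) pole.

Poles of f: {-2 - 3*I/2, -1/3, I}

Final answer: {-2 - 3*I/2, -1/3, I}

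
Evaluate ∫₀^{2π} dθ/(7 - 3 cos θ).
Call the integral J. The integrand is 2π-periodic and we integrate over a full period, so shifting θ does not change the value (θ → θ + π flips the sign of the trig term). Hence
  J = ∫₀^{2π} dθ/(7 + 3 cos θ).
Put z = e^{iθ}: then cos θ = (z + 1/z)/2, dθ = dz/(iz), and z runs once counterclockwise around |z| = 1:
  J = ∮_{|z|=1} 1/(7 + 3*(z + 1/z)/2) · dz/(iz) = (2/i) ∮_{|z|=1} dz/(3*z^2 + 14*z + 3).
The roots of 3*z^2 + 14*z + 3 are z = (-7 ± sqrt(7^2 - 3^2))/3, with sqrt(40) = 2*sqrt(10); their product is 1, so only z₊ = -7/3 + 2*sqrt(10)/3 lies inside the unit circle (z₋ = -7/3 - 2*sqrt(10)/3 lies outside).
z₊ is a simple zero of q(z) = 3*z^2 + 14*z + 3, so Res(1/q, z₊) = 1/q'(z₊) with q'(z) = 6*z + 14; and q'(z₊) = 3*(z₊ - z₋) = 4*sqrt(10).
Therefore J = (2/i) · 2πi · 1/(4*sqrt(10)) = 2*pi/(2*sqrt(10)) = sqrt(10)*pi/10

Final answer: sqrt(10)*pi/10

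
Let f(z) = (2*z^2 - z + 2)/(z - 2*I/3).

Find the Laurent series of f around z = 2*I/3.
Put w = z - (2*I/3), i.e. z = w + 2*I/3. The denominator is w, so it suffices to rewrite the numerator in powers of w.

P(z) = 2*z^2 - z + 2
P(w + 2*I/3) = 10/9 - 2*I/3 + (-1 + 8*I/3)*w + 2*w^2

Dividing each term by w:
  f = (10/9 - 2*I/3)/w - 1 + 8*I/3 + 2*w

Substituting back w = z - 2*I/3:
  f(z) = (10/9 - 2*I/3)/(z - 2*I/3) - 1 + 8*I/3 + 2*(z - 2*I/3)

The series is finite because the numerator is a polynomial; the negative powers form the principal part, and the coefficient of 1/(z - 2*I/3) gives Res(f, 2*I/3) = 10/9 - 2*I/3.

Final answer: (10/9 - 2*I/3)/(z - 2*I/3) - 1 + 8*I/3 + 2*(z - 2*I/3)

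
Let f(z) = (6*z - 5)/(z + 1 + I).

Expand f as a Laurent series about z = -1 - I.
Put w = z - (-1 - I), i.e. z = w - 1 - I. The denominator is w, so it suffices to rewrite the numerator in powers of w.

P(z) = 6*z - 5
P(w - 1 - I) = -11 - 6*I + 6*w

Dividing each term by w:
  f = (-11 - 6*I)/w + 6

Substituting back w = z + 1 + I:
  f(z) = (-11 - 6*I)/(z + 1 + I) + 6

The series is finite because the numerator is a polynomial; the negative powers form the principal part, and the coefficient of 1/(z + 1 + I) gives Res(f, -1 - I) = -11 - 6*I.

Final answer: (-11 - 6*I)/(z + 1 + I) + 6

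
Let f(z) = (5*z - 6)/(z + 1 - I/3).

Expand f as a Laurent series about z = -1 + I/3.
Put w = z - (-1 + I/3), i.e. z = w - 1 + I/3. The denominator is w, so it suffices to rewrite the numerator in powers of w.

P(z) = 5*z - 6
P(w - 1 + I/3) = -11 + 5*I/3 + 5*w

Dividing each term by w:
  f = (-11 + 5*I/3)/w + 5

Substituting back w = z + 1 - I/3:
  f(z) = (-11 + 5*I/3)/(z + 1 - I/3) + 5

The series is finite because the numerator is a polynomial; the negative powers form the principal part, and the coefficient of 1/(z + 1 - I/3) gives Res(f, -1 + I/3) = -11 + 5*I/3.

Final answer: (-11 + 5*I/3)/(z + 1 - I/3) + 5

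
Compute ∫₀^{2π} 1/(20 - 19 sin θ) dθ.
2*sqrt(39)*pi/39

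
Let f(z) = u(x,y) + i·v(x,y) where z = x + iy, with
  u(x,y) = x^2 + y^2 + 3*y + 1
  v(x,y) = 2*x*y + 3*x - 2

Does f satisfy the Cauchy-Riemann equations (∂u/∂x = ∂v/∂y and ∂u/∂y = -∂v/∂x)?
∂u/∂x = 2*x
∂v/∂y = 2*x
∂u/∂y = 2*y + 3
∂v/∂x = 2*y + 3
∂u/∂y ≠ -∂v/∂x; the Cauchy-Riemann equations are not satisfied, so f is not analytic.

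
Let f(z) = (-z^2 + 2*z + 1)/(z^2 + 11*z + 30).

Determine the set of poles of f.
The singularities of f are the zeros of the denominator. Factoring,
  z^2 + 11*z + 30 = (z + 6)*(z + 5)
so the candidates are z = -6, z = -5.

Check the numerator P(z) = -z^2 + 2*z + 1 at each one:
  P(-6) = -47 ≠ 0, so z = -6 is a (simple) pole.
  P(-5) = -34 ≠ 0, so z = -5 is a (simple) pole.

Poles of f: {-6, -5}

Final answer: {-6, -5}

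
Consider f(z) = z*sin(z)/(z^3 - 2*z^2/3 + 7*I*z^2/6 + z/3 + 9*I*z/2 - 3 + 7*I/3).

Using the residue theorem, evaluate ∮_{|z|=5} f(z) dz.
By the residue theorem, ∮_C f(z) dz = 2πi · (sum of the residues of f at the poles inside |z| = 5).

The denominator factors as (z - 2 + 2*I)*(z + 1/3 + 2*I/3)*(z + 1 - 3*I/2), so the singularities of f are simple poles at z = 2 - 2*I, z = -1/3 - 2*I/3, z = -1 + 3*I/2.
  |2 - 2*I|² = 8 < 25 = 5², so this pole is inside the contour.
  |-1/3 - 2*I/3|² = 5/9 < 25 = 5², so this pole is inside the contour.
  |-1 + 3*I/2|² = 13/4 < 25 = 5², so this pole is inside the contour.

With P(z) = z*sin(z) and Q(z) = z^3 - 2*z^2/3 + 7*I*z^2/6 + z/3 + 9*I*z/2 - 3 + 7*I/3, each pole is simple, so Res(f, z₀) = P(z₀)/Q'(z₀) with Q'(z) = 3*z^2 - 4*z/3 + 7*I*z/3 + 1/3 + 9*I/2.
  Res(f, 2 - 2*I) = P(2 - 2*I)/Q'(2 - 2*I) = ((2 - 2*I)*sin(2 - 2*I))/(7/3 - 73*I/6) = (1044/5525 + 708*I/5525)*sin(2 - 2*I)
  Res(f, -1/3 - 2*I/3) = P(-1/3 - 2*I/3)/Q'(-1/3 - 2*I/3) = ((1/3 + 2*I/3)*sin(1/3 + 2*I/3))/(4/3 + 107*I/18) = (1428/12025 - 354*I/12025)*sin(1/3 + 2*I/3)
  Res(f, -1 + 3*I/2) = P(-1 + 3*I/2)/Q'(-1 + 3*I/2) = ((1 - 3*I/2)*sin(1 - 3*I/2))/(-67/12 - 53*I/6) = (1104/15725 + 2478*I/15725)*sin(1 - 3*I/2)

Sum of residues inside C: (1428/12025 - 354*I/12025)*sin(1/3 + 2*I/3) + (1104/15725 + 2478*I/15725)*sin(1 - 3*I/2) + (1044/5525 + 708*I/5525)*sin(2 - 2*I)
∮_C f(z) dz = 2πi · ((1428/12025 - 354*I/12025)*sin(1/3 + 2*I/3) + (1104/15725 + 2478*I/15725)*sin(1 - 3*I/2) + (1044/5525 + 708*I/5525)*sin(2 - 2*I)) = pi*(708/12025 + 2856*I/12025)*sin(1/3 + 2*I/3) + pi*(-4956/15725 + 2208*I/15725)*sin(1 - 3*I/2) + pi*(-1416/5525 + 2088*I/5525)*sin(2 - 2*I)

Final answer: pi*(708/12025 + 2856*I/12025)*sin(1/3 + 2*I/3) + pi*(-4956/15725 + 2208*I/15725)*sin(1 - 3*I/2) + pi*(-1416/5525 + 2088*I/5525)*sin(2 - 2*I)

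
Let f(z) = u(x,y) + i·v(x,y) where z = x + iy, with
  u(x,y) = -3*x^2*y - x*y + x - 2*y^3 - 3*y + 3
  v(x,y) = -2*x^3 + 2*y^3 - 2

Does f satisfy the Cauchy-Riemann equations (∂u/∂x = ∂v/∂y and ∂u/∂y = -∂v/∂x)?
∂u/∂x = -6*x*y - y + 1
∂v/∂y = 6*y^2
∂u/∂y = -3*x^2 - x - 6*y^2 - 3
∂v/∂x = -6*x^2
∂u/∂x ≠ ∂v/∂y and ∂u/∂y ≠ -∂v/∂x; the Cauchy-Riemann equations are not satisfied, so f is not analytic.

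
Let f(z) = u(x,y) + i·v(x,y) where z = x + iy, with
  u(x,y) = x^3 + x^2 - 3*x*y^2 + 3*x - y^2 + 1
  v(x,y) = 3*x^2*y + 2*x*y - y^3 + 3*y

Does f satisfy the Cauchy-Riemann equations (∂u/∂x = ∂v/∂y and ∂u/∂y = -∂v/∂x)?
∂u/∂x = 3*x^2 + 2*x - 3*y^2 + 3
∂v/∂y = 3*x^2 + 2*x - 3*y^2 + 3
∂u/∂y = -6*x*y - 2*y
∂v/∂x = 6*x*y + 2*y
∂u/∂x = ∂v/∂y and ∂u/∂y = -∂v/∂x hold identically; f is analytic.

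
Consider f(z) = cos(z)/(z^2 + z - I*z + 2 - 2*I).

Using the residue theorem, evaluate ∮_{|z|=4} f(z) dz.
By the residue theorem, ∮_C f(z) dz = 2πi · (sum of the residues of f at the poles inside |z| = 4).

The denominator factors as (z - 2*I)*(z + 1 + I), so the singularities of f are simple poles at z = 2*I, z = -1 - I.
  |2*I|² = 4 < 16 = 4², so this pole is inside the contour.
  |-1 - I|² = 2 < 16 = 4², so this pole is inside the contour.

With P(z) = cos(z) and Q(z) = z^2 + z - I*z + 2 - 2*I, each pole is simple, so Res(f, z₀) = P(z₀)/Q'(z₀) with Q'(z) = 2*z + 1 - I.
  Res(f, 2*I) = P(2*I)/Q'(2*I) = (cosh(2))/(1 + 3*I) = (1/10 - 3*I/10)*cosh(2)
  Res(f, -1 - I) = P(-1 - I)/Q'(-1 - I) = (cos(1 + I))/(-1 - 3*I) = (-1/10 + 3*I/10)*cos(1 + I)

Sum of residues inside C: (1/10 - 3*I/10)*cosh(2) + (-1/10 + 3*I/10)*cos(1 + I)
∮_C f(z) dz = 2πi · ((1/10 - 3*I/10)*cosh(2) + (-1/10 + 3*I/10)*cos(1 + I)) = pi*(-3/5 - I/5)*cos(1 + I) + pi*(3/5 + I/5)*cosh(2)

Final answer: pi*(-3/5 - I/5)*cos(1 + I) + pi*(3/5 + I/5)*cosh(2)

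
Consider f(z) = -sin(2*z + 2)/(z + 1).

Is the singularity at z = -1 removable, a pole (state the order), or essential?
Let u = z + 1. The argument of sin is 2*z + 2 = 2u, so
  f = -sin(2u)/u = -((2u) - (2u)^3/6 + ...)/u = -2 + (4/3)*u^2 - ...
The Laurent expansion about u = 0 has no negative powers; equivalently lim_{z→-1} f(z) = -2 exists and is finite.
So the singularity is removable.

Final answer: removable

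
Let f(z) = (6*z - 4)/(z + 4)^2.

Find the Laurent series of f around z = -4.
Put w = z - (-4), i.e. z = w - 4. The denominator is w^2, so it suffices to rewrite the numerator in powers of w.

P(z) = 6*z - 4
P(w - 4) = -28 + 6*w

Dividing each term by w^2:
  f = -28/w^2 + 6/w

Substituting back w = z + 4:
  f(z) = -28/(z + 4)^2 + 6/(z + 4)

The series is finite because the numerator is a polynomial; the negative powers form the principal part, and the coefficient of 1/(z + 4) gives Res(f, -4) = 6.

Final answer: -28/(z + 4)^2 + 6/(z + 4)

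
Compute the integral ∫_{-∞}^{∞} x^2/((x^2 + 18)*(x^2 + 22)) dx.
Let f(z) = z^2/((z^2 + 18)*(z^2 + 22)). The denominator has no real zeros and deg Q - deg P = 2 ≥ 2, so the integral of f over the upper semicircle |z| = R tends to 0 as R → ∞. Closing the contour in the upper half-plane,
  ∫_{-∞}^{∞} f(x) dx = 2πi · Σ Res(f, z_k)  over the poles with Im z_k > 0.

Zeros of the denominator: z^2 + 18 = 0 gives z = ±3*sqrt(2)*I; z^2 + 22 = 0 gives z = ±sqrt(22)*I.
Upper half-plane: z = 3*sqrt(2)*I, z = sqrt(22)*I (simple).

Each pole is a simple zero of Q(z) = z^4 + 40*z^2 + 396, so Res(f, z₀) = P(z₀)/Q'(z₀) with P(z) = z^2, Q'(z) = 4*z^3 + 80*z:
  Res(f, 3*sqrt(2)*I) = (-18)/(24*sqrt(2)*I) = 3*sqrt(2)*I/8
  Res(f, sqrt(22)*I) = (-22)/(-8*sqrt(22)*I) = -sqrt(22)*I/8

Sum of residues: I*(-sqrt(22) + 3*sqrt(2))/8
∫_{-∞}^{∞} f(x) dx = 2πi · (I*(-sqrt(22) + 3*sqrt(2))/8) = pi*(-3*sqrt(2) + sqrt(22))/4

Final answer: pi*(-3*sqrt(2) + sqrt(22))/4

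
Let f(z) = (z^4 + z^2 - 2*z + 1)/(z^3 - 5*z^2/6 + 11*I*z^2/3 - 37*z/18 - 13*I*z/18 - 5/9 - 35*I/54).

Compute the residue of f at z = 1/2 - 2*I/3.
Write f(z) = P(z)/Q(z) with P(z) = z^4 + z^2 - 2*z + 1 and Q(z) = z^3 - 5*z^2/6 + 11*I*z^2/3 - 37*z/18 - 13*I*z/18 - 5/9 - 35*I/54.
The denominator factors as Q(z) = (z - 2/3 + 3*I)*(z + 1/3)*(z - 1/2 + 2*I/3), so z = 1/2 - 2*I/3 is a simple zero of Q and P is analytic there; z = 1/2 - 2*I/3 is therefore a simple pole and
  Res(f, z₀) = P(z₀)/Q'(z₀).

Q'(z) = 3*z^2 - 5*z/3 + 22*I*z/3 - 37/18 - 13*I/18, so Q'(1/2 - 2*I/3) = 17/12 + 37*I/18.
P(1/2 - 2*I/3) = -779/1296 + 25*I/27.

Res(f, 1/2 - 2*I/3) = (-779/1296 + 25*I/27)/(17/12 + 37*I/18) = 16357/96924 + 59423*I/145386

Final answer: 16357/96924 + 59423*I/145386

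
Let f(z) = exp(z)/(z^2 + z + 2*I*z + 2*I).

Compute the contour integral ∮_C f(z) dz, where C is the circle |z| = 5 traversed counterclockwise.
pi*(4/5 - 2*I/5)*exp(-1) + pi*(-4/5 + 2*I/5)*exp(-2*I)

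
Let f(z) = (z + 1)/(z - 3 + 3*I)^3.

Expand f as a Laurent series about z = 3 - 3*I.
Put w = z - (3 - 3*I), i.e. z = w + 3 - 3*I. The denominator is w^3, so it suffices to rewrite the numerator in powers of w.

P(z) = z + 1
P(w + 3 - 3*I) = 4 - 3*I + w

Dividing each term by w^3:
  f = (4 - 3*I)/w^3 + 1/w^2

Substituting back w = z - 3 + 3*I:
  f(z) = (4 - 3*I)/(z - 3 + 3*I)^3 + 1/(z - 3 + 3*I)^2

The series is finite because the numerator is a polynomial; the negative powers form the principal part.

Final answer: (4 - 3*I)/(z - 3 + 3*I)^3 + 1/(z - 3 + 3*I)^2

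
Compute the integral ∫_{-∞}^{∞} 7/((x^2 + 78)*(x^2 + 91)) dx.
Let f(z) = 7/((z^2 + 78)*(z^2 + 91)). The denominator has no real zeros and deg Q - deg P = 4 ≥ 2, so the integral of f over the upper semicircle |z| = R tends to 0 as R → ∞. Closing the contour in the upper half-plane,
  ∫_{-∞}^{∞} f(x) dx = 2πi · Σ Res(f, z_k)  over the poles with Im z_k > 0.

Zeros of the denominator: z^2 + 78 = 0 gives z = ±sqrt(78)*I; z^2 + 91 = 0 gives z = ±sqrt(91)*I.
Upper half-plane: z = sqrt(78)*I, z = sqrt(91)*I (simple).

Each pole is a simple zero of Q(z) = z^4 + 169*z^2 + 7098, so Res(f, z₀) = P(z₀)/Q'(z₀) with P(z) = 7, Q'(z) = 4*z^3 + 338*z:
  Res(f, sqrt(78)*I) = (7)/(26*sqrt(78)*I) = -7*sqrt(78)*I/2028
  Res(f, sqrt(91)*I) = (7)/(-26*sqrt(91)*I) = sqrt(91)*I/338

Sum of residues: I*(-7*sqrt(78) + 6*sqrt(91))/2028
∫_{-∞}^{∞} f(x) dx = 2πi · (I*(-7*sqrt(78) + 6*sqrt(91))/2028) = pi*(-6*sqrt(91) + 7*sqrt(78))/1014

Final answer: pi*(-6*sqrt(91) + 7*sqrt(78))/1014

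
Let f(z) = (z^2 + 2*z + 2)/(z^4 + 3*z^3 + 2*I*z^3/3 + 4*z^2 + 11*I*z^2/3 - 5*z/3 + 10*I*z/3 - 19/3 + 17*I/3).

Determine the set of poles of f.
The singularities of f are the zeros of the denominator. Factoring,
  z^4 + 3*z^3 + 2*I*z^3/3 + 4*z^2 + 11*I*z^2/3 - 5*z/3 + 10*I*z/3 - 19/3 + 17*I/3 = (z + 1 - I)*(z - 1 + 2*I/3)*(z + 1 + 2*I)*(z + 2 - I)
so the candidates are z = -1 + I, z = 1 - 2*I/3, z = -1 - 2*I, z = -2 + I.

Check the numerator P(z) = z^2 + 2*z + 2 at each one:
  P(-1 + I) = 0, so the factor (z + 1 - I) cancels and z = -1 + I is only a removable singularity, not a pole.
  P(1 - 2*I/3) = 41/9 - 8*I/3 ≠ 0, so z = 1 - 2*I/3 is a (simple) pole.
  P(-1 - 2*I) = -3 ≠ 0, so z = -1 - 2*I is a (simple) pole.
  P(-2 + I) = 1 - 2*I ≠ 0, so z = -2 + I is a (simple) pole.

Poles of f: {-2 + I, -1 - 2*I, 1 - 2*I/3}

Final answer: {-2 + I, -1 - 2*I, 1 - 2*I/3}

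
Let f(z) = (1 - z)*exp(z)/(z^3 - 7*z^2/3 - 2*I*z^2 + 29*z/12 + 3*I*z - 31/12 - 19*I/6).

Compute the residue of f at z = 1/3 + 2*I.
Write f(z) = P(z)/Q(z) with P(z) = (1 - z)*exp(z) and Q(z) = z^3 - 7*z^2/3 - 2*I*z^2 + 29*z/12 + 3*I*z - 31/12 - 19*I/6.
The denominator factors as Q(z) = (z - 1/3 - 2*I)*(z - 1/2 + I)*(z - 3/2 - I), so z = 1/3 + 2*I is a simple zero of Q and P is analytic there; z = 1/3 + 2*I is therefore a simple pole and
  Res(f, z₀) = P(z₀)/Q'(z₀).

Q'(z) = 3*z^2 - 14*z/3 - 4*I*z + 29/12 + 3*I, so Q'(1/3 + 2*I) = -101/36 - 11*I/3.
P(1/3 + 2*I) = (2/3 - 2*I)*exp(1/3 + 2*I).

Res(f, 1/3 + 2*I) = ((2/3 - 2*I)*exp(1/3 + 2*I))/(-101/36 - 11*I/3) = (1416/5525 + 2088*I/5525)*exp(1/3 + 2*I)

Final answer: (1416/5525 + 2088*I/5525)*exp(1/3 + 2*I)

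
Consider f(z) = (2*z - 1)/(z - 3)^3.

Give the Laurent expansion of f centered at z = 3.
Put w = z - (3), i.e. z = w + 3. The denominator is w^3, so it suffices to rewrite the numerator in powers of w.

P(z) = 2*z - 1
P(w + 3) = 5 + 2*w

Dividing each term by w^3:
  f = 5/w^3 + 2/w^2

Substituting back w = z - 3:
  f(z) = 5/(z - 3)^3 + 2/(z - 3)^2

The series is finite because the numerator is a polynomial; the negative powers form the principal part.

Final answer: 5/(z - 3)^3 + 2/(z - 3)^2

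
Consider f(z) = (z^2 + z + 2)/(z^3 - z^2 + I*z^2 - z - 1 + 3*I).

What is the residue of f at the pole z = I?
Write f(z) = P(z)/Q(z) with P(z) = z^2 + z + 2 and Q(z) = z^3 - z^2 + I*z^2 - z - 1 + 3*I.
The denominator factors as Q(z) = (z - 2 + I)*(z - I)*(z + 1 + I), so z = I is a simple zero of Q and P is analytic there; z = I is therefore a simple pole and
  Res(f, z₀) = P(z₀)/Q'(z₀).

Q'(z) = 3*z^2 - 2*z + 2*I*z - 1, so Q'(I) = -6 - 2*I.
P(I) = 1 + I.

Res(f, I) = (1 + I)/(-6 - 2*I) = -1/5 - I/10

Final answer: -1/5 - I/10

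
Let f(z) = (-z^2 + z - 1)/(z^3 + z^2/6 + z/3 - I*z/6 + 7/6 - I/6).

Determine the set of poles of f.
{-1, 1/3 - I, 1/2 + I}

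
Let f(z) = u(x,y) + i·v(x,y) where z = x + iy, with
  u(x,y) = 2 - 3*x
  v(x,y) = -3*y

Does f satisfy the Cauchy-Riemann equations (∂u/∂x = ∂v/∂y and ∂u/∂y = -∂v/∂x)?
∂u/∂x = -3
∂v/∂y = -3
∂u/∂y = 0
∂v/∂x = 0
∂u/∂x = ∂v/∂y and ∂u/∂y = -∂v/∂x hold identically; f is analytic.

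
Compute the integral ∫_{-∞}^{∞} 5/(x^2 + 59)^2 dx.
Let f(z) = 5/(z^2 + 59)^2. The denominator has no real zeros and deg Q - deg P = 4 ≥ 2, so the integral of f over the upper semicircle |z| = R tends to 0 as R → ∞. Closing the contour in the upper half-plane,
  ∫_{-∞}^{∞} f(x) dx = 2πi · Σ Res(f, z_k)  over the poles with Im z_k > 0.

Zeros of the denominator: z^2 + 59 = 0 gives z = ±sqrt(59)*I.
Upper half-plane: z = sqrt(59)*I (a pole of order 2).

Write f(z) = g(z)/(z - sqrt(59)*I)^2 with g(z) = 5/(z + sqrt(59)*I)^2. For a double pole, Res(f, z₀) = g'(z₀):
  g'(z) = -10/(z + sqrt(59)*I)^3
  Res(f, sqrt(59)*I) = g'(sqrt(59)*I) = -5*sqrt(59)*I/13924

∫_{-∞}^{∞} f(x) dx = 2πi · (-5*sqrt(59)*I/13924) = 5*sqrt(59)*pi/6962

Final answer: 5*sqrt(59)*pi/6962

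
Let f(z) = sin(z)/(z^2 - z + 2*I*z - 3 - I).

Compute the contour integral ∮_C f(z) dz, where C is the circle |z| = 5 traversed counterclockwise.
2*I*pi*sin(1 + I)/3 + 2*I*pi*sin(2 - I)/3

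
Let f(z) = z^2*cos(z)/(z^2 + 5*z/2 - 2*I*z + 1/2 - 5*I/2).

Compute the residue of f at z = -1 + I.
Write f(z) = P(z)/Q(z) with P(z) = z^2*cos(z) and Q(z) = z^2 + 5*z/2 - 2*I*z + 1/2 - 5*I/2.
The denominator factors as Q(z) = (z + 1 - I)*(z + 3/2 - I), so z = -1 + I is a simple zero of Q and P is analytic there; z = -1 + I is therefore a simple pole and
  Res(f, z₀) = P(z₀)/Q'(z₀).

Q'(z) = 2*z + 5/2 - 2*I, so Q'(-1 + I) = 1/2.
P(-1 + I) = -2*I*cos(1 - I).

Res(f, -1 + I) = (-2*I*cos(1 - I))/(1/2) = -4*I*cos(1 - I)

Final answer: -4*I*cos(1 - I)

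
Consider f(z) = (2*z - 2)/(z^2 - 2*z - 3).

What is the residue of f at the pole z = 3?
Write f(z) = P(z)/Q(z) with P(z) = 2*z - 2 and Q(z) = z^2 - 2*z - 3.
The denominator factors as Q(z) = (z + 1)*(z - 3), so z = 3 is a simple zero of Q and P is analytic there; z = 3 is therefore a simple pole and
  Res(f, z₀) = P(z₀)/Q'(z₀).

Q'(z) = 2*z - 2, so Q'(3) = 4.
P(3) = 4.

Res(f, 3) = (4)/(4) = 1

Final answer: 1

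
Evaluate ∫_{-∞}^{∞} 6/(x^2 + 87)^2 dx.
Let f(z) = 6/(z^2 + 87)^2. The denominator has no real zeros and deg Q - deg P = 4 ≥ 2, so the integral of f over the upper semicircle |z| = R tends to 0 as R → ∞. Closing the contour in the upper half-plane,
  ∫_{-∞}^{∞} f(x) dx = 2πi · Σ Res(f, z_k)  over the poles with Im z_k > 0.

Zeros of the denominator: z^2 + 87 = 0 gives z = ±sqrt(87)*I.
Upper half-plane: z = sqrt(87)*I (a pole of order 2).

Write f(z) = g(z)/(z - sqrt(87)*I)^2 with g(z) = 6/(z + sqrt(87)*I)^2. For a double pole, Res(f, z₀) = g'(z₀):
  g'(z) = -12/(z + sqrt(87)*I)^3
  Res(f, sqrt(87)*I) = g'(sqrt(87)*I) = -sqrt(87)*I/5046

∫_{-∞}^{∞} f(x) dx = 2πi · (-sqrt(87)*I/5046) = sqrt(87)*pi/2523

Final answer: sqrt(87)*pi/2523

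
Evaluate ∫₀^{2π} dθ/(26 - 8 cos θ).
Call the integral J. The integrand is 2π-periodic and we integrate over a full period, so shifting θ does not change the value (θ → θ + π flips the sign of the trig term). Hence
  J = ∫₀^{2π} dθ/(26 + 8 cos θ).
Put z = e^{iθ}: then cos θ = (z + 1/z)/2, dθ = dz/(iz), and z runs once counterclockwise around |z| = 1:
  J = ∮_{|z|=1} 1/(26 + 8*(z + 1/z)/2) · dz/(iz) = (2/i) ∮_{|z|=1} dz/(8*z^2 + 52*z + 8).
The roots of 8*z^2 + 52*z + 8 are z = (-26 ± sqrt(26^2 - 8^2))/8, with sqrt(612) = 6*sqrt(17); their product is 1, so only z₊ = -13/4 + 3*sqrt(17)/4 lies inside the unit circle (z₋ = -13/4 - 3*sqrt(17)/4 lies outside).
z₊ is a simple zero of q(z) = 8*z^2 + 52*z + 8, so Res(1/q, z₊) = 1/q'(z₊) with q'(z) = 16*z + 52; and q'(z₊) = 8*(z₊ - z₋) = 12*sqrt(17).
Therefore J = (2/i) · 2πi · 1/(12*sqrt(17)) = 2*pi/(6*sqrt(17)) = sqrt(17)*pi/51

Final answer: sqrt(17)*pi/51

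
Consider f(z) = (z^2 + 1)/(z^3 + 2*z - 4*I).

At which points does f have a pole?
The singularities of f are the zeros of the denominator. Factoring,
  z^3 + 2*z - 4*I = (z + 2*I)*(z - 1 - I)*(z + 1 - I)
so the candidates are z = -2*I, z = 1 + I, z = -1 + I.

Check the numerator P(z) = z^2 + 1 at each one:
  P(-2*I) = -3 ≠ 0, so z = -2*I is a (simple) pole.
  P(1 + I) = 1 + 2*I ≠ 0, so z = 1 + I is a (simple) pole.
  P(-1 + I) = 1 - 2*I ≠ 0, so z = -1 + I is a (simple) pole.

Poles of f: {-1 + I, -2*I, 1 + I}

Final answer: {-1 + I, -2*I, 1 + I}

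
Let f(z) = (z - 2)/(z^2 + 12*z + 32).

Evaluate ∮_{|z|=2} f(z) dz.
By the residue theorem, ∮_C f(z) dz = 2πi · (sum of the residues of f at the poles inside |z| = 2).

The denominator factors as (z + 4)*(z + 8), so the singularities of f are simple poles at z = -4, z = -8.
  |-4|² = 16 > 4 = 2², so this pole is outside the contour.
  |-8|² = 64 > 4 = 2², so this pole is outside the contour.

No pole lies inside the contour, so f is analytic on and inside C and the integral is 0 (Cauchy's theorem).

Final answer: 0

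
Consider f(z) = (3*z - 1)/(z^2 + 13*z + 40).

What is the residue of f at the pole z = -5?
Write f(z) = P(z)/Q(z) with P(z) = 3*z - 1 and Q(z) = z^2 + 13*z + 40.
The denominator factors as Q(z) = (z + 5)*(z + 8), so z = -5 is a simple zero of Q and P is analytic there; z = -5 is therefore a simple pole and
  Res(f, z₀) = P(z₀)/Q'(z₀).

Q'(z) = 2*z + 13, so Q'(-5) = 3.
P(-5) = -16.

Res(f, -5) = (-16)/(3) = -16/3

Final answer: -16/3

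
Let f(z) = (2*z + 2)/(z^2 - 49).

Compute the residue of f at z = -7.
Write f(z) = P(z)/Q(z) with P(z) = 2*z + 2 and Q(z) = z^2 - 49.
The denominator factors as Q(z) = (z + 7)*(z - 7), so z = -7 is a simple zero of Q and P is analytic there; z = -7 is therefore a simple pole and
  Res(f, z₀) = P(z₀)/Q'(z₀).

Q'(z) = 2*z, so Q'(-7) = -14.
P(-7) = -12.

Res(f, -7) = (-12)/(-14) = 6/7

Final answer: 6/7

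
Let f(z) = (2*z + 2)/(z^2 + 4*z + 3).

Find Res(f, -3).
2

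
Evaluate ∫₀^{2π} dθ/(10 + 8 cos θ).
Let J = ∫₀^{2π} dθ/(10 + 8 cos θ).
Put z = e^{iθ}: then cos θ = (z + 1/z)/2, dθ = dz/(iz), and z runs once counterclockwise around |z| = 1:
  J = ∮_{|z|=1} 1/(10 + 8*(z + 1/z)/2) · dz/(iz) = (2/i) ∮_{|z|=1} dz/(8*z^2 + 20*z + 8).
The roots of 8*z^2 + 20*z + 8 are z = (-10 ± sqrt(10^2 - 8^2))/8, with sqrt(36) = 6; their product is 1, so only z₊ = -1/2 lies inside the unit circle (z₋ = -2 lies outside).
z₊ is a simple zero of q(z) = 8*z^2 + 20*z + 8, so Res(1/q, z₊) = 1/q'(z₊) with q'(z) = 16*z + 20; and q'(z₊) = 8*(z₊ - z₋) = 12.
Therefore J = (2/i) · 2πi · 1/(12) = 2*pi/(6) = pi/3

Final answer: pi/3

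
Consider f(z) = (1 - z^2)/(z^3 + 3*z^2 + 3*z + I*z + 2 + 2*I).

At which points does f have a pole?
The singularities of f are the zeros of the denominator. Factoring,
  z^3 + 3*z^2 + 3*z + I*z + 2 + 2*I = (z + 2)*(z + I)*(z + 1 - I)
so the candidates are z = -2, z = -I, z = -1 + I.

Check the numerator P(z) = 1 - z^2 at each one:
  P(-2) = -3 ≠ 0, so z = -2 is a (simple) pole.
  P(-I) = 2 ≠ 0, so z = -I is a (simple) pole.
  P(-1 + I) = 1 + 2*I ≠ 0, so z = -1 + I is a (simple) pole.

Poles of f: {-2, -1 + I, -I}

Final answer: {-2, -1 + I, -I}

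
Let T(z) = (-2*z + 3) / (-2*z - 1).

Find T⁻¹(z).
Set w = T(z) = (-2*z + 3) / (-2*z - 1) and solve for z:
  w*(-2*z - 1) = -2*z + 3
  -w + z*(2 - 2*w) - 3 = 0
  z*(2 - 2*w) = w + 3
  z = (-w - 3)/(2*w - 2)
Renaming the variable, T⁻¹(z) = (-z - 3)/(2*z - 2).
(Check: ad - bc = 8 ≠ 0, so T is invertible.)

Final answer: (-z - 3)/(2*z - 2)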